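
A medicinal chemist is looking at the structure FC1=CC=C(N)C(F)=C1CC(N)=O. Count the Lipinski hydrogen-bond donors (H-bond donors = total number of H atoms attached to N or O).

4

Donors: find every N or O and count the H atoms it carries.
  atom 6 (N): bond orders sum to 1 → 2 H
  atom 12 (N): bond orders sum to 1 → 2 H
  atom 13 (O): bond orders sum to 2 → 0 H
Lipinski HBD = 4.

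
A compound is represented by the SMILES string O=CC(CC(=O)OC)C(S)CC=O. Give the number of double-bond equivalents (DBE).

3

Degree of unsaturation = (number of rings) + (number of π bonds).
Ring closures in the SMILES: 0.
π bonds: 3 double bonds (each 1 DoU) → 3 DoU from unsaturation.
Total DoU = 0 + 3 = 3.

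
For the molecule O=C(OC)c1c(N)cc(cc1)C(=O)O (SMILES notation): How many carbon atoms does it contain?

Count every carbon token in the SMILES (each C, including those in ring-closure positions and inside branches).
Carbon count: 9.

9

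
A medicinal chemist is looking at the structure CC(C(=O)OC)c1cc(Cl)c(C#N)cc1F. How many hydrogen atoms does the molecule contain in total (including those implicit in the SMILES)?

9

Walk through each heavy atom and fill implicit hydrogens from standard valence (C 4, N 3, O 2, S 2, halogen 1); for lowercase aromatic atoms, an aromatic c carries 1 H when it has two neighbours and 0 H with three, and aromatic n carries 0 H:
  atom 1: C, bond orders sum to 1 (valence 4) → 3 H
  atom 2: C, bond orders sum to 3 (valence 4) → 1 H
  atom 3: C, bond orders sum to 4 (valence 4) → 0 H
  atom 4: O, bond orders sum to 2 (valence 2) → 0 H
  atom 5: O, bond orders sum to 2 (valence 2) → 0 H
  atom 6: C, bond orders sum to 1 (valence 4) → 3 H
  atom 7: aromatic c, 3 neighbours → 0 H
  atom 8: aromatic c, 2 neighbours → 1 H
  atom 9: aromatic c, 3 neighbours → 0 H
  atom 10: Cl (halogen, monovalent) → 0 H
  atom 11: aromatic c, 3 neighbours → 0 H
  atom 12: C, bond orders sum to 4 (valence 4) → 0 H
  atom 13: N, bond orders sum to 3 (valence 3) → 0 H
  atom 14: aromatic c, 2 neighbours → 1 H
  atom 15: aromatic c, 3 neighbours → 0 H
  atom 16: F (halogen, monovalent) → 0 H
Total hydrogens: 9.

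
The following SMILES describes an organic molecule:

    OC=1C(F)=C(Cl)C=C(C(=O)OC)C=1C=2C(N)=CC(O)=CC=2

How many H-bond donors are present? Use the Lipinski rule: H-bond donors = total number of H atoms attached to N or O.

Donors: find every N or O and count the H atoms it carries.
  atom 1 (O): bond orders sum to 1 → 1 H
  atom 10 (O): bond orders sum to 2 → 0 H
  atom 11 (O): bond orders sum to 2 → 0 H
  atom 16 (N): bond orders sum to 1 → 2 H
  atom 19 (O): bond orders sum to 1 → 1 H
Lipinski HBD = 4.

4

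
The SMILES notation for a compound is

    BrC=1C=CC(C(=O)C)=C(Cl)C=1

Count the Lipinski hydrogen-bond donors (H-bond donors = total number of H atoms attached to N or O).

Donors: find every N or O and count the H atoms it carries.
  atom 7 (O): bond orders sum to 2 → 0 H
Lipinski HBD = 0.

0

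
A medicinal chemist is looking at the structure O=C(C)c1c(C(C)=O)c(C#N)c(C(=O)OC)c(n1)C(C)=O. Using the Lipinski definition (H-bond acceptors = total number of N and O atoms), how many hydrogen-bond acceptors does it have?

7

N atoms: 2; O atoms: 5.
Lipinski HBA = 2 + 5 = 7.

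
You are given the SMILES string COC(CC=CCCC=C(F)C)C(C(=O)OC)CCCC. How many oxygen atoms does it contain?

3

Scan the SMILES for O atoms (remember two-letter symbols like Cl and Br are single atoms).
Oxygen count: 3.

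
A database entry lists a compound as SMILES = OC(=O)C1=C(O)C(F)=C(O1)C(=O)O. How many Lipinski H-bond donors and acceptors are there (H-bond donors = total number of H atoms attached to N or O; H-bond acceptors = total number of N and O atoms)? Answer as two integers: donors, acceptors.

Donors: find every N or O and count the H atoms it carries.
  atom 1 (O): bond orders sum to 1 → 1 H
  atom 3 (O): bond orders sum to 2 → 0 H
  atom 6 (O): bond orders sum to 1 → 1 H
  atom 10 (O): bond orders sum to 2 → 0 H
  atom 12 (O): bond orders sum to 2 → 0 H
  atom 13 (O): bond orders sum to 1 → 1 H
Lipinski HBD = 3.
Acceptors: N atoms = 0, O atoms = 6 → HBA = 6.

3, 6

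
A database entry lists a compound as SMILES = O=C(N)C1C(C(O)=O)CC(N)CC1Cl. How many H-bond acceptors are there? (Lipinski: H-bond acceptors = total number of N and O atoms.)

5

N atoms: 2; O atoms: 3.
Lipinski HBA = 2 + 3 = 5.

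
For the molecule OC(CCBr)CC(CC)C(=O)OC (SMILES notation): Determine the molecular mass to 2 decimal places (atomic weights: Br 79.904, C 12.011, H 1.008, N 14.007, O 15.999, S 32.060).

First, the molecular formula is C9H17BrO3 (counting implicit H from valence).
  Br: 1 × 79.904 = 79.904
  C: 9 × 12.011 = 108.099
  H: 17 × 1.008 = 17.136
  O: 3 × 15.999 = 47.997
Sum: 1×79.904 + 9×12.011 + 17×1.008 + 3×15.999 = 253.136 → 253.14 g/mol.

253.14 g/mol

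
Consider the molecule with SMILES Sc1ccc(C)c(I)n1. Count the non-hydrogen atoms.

9

Every atom symbol written in the SMILES (organic subset) is one heavy atom; implicit H are not written.
Heavy atoms by element → C:6, I:1, N:1, S:1.
Total: 9.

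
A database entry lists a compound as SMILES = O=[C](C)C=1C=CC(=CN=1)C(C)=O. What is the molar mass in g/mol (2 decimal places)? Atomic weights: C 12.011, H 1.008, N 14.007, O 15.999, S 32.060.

First, the molecular formula is C9H9NO2 (counting implicit H from valence).
  C: 9 × 12.011 = 108.099
  H: 9 × 1.008 = 9.072
  N: 1 × 14.007 = 14.007
  O: 2 × 15.999 = 31.998
Sum: 9×12.011 + 9×1.008 + 1×14.007 + 2×15.999 = 163.176 → 163.18 g/mol.

163.18 g/mol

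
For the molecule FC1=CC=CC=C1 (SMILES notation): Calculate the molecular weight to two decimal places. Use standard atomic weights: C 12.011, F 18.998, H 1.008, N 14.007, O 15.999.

First, the molecular formula is C6H5F (counting implicit H from valence).
  C: 6 × 12.011 = 72.066
  F: 1 × 18.998 = 18.998
  H: 5 × 1.008 = 5.040
Sum: 6×12.011 + 1×18.998 + 5×1.008 = 96.104 → 96.10 g/mol.

96.10 g/mol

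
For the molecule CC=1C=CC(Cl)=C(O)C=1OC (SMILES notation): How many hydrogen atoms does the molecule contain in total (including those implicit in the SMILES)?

9

Walk through each heavy atom and fill implicit hydrogens from standard valence (C 4, N 3, O 2, S 2, halogen 1):
  atom 1: C, bond orders sum to 1 (valence 4) → 3 H
  atom 2: C, bond orders sum to 4 (valence 4) → 0 H
  atom 3: C, bond orders sum to 3 (valence 4) → 1 H
  atom 4: C, bond orders sum to 3 (valence 4) → 1 H
  atom 5: C, bond orders sum to 4 (valence 4) → 0 H
  atom 6: Cl (halogen, monovalent) → 0 H
  atom 7: C, bond orders sum to 4 (valence 4) → 0 H
  atom 8: O, bond orders sum to 1 (valence 2) → 1 H
  atom 9: C, bond orders sum to 4 (valence 4) → 0 H
  atom 10: O, bond orders sum to 2 (valence 2) → 0 H
  atom 11: C, bond orders sum to 1 (valence 4) → 3 H
Total hydrogens: 9.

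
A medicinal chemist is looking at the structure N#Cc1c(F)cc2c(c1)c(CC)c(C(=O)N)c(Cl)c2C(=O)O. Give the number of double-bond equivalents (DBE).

Molecular formula: C15H10ClFN2O3.
DoU = (2C + 2 + N − H − X) / 2, where X is the halogen count and O/S are ignored.
    = (2·15 + 2 + 2 − 10 − 2) / 2 = 22 / 2 = 11.

11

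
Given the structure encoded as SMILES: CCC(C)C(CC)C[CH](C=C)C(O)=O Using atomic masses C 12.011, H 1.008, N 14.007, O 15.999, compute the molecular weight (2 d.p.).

First, the molecular formula is C12H22O2 (counting implicit H from valence).
  C: 12 × 12.011 = 144.132
  H: 22 × 1.008 = 22.176
  O: 2 × 15.999 = 31.998
Sum: 12×12.011 + 22×1.008 + 2×15.999 = 198.306 → 198.31 g/mol.

198.31 g/mol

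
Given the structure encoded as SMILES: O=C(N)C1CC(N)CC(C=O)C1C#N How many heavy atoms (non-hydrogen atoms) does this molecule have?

14

Every atom symbol written in the SMILES (organic subset) is one heavy atom; implicit H are not written.
Heavy atoms by element → C:9, N:3, O:2.
Total: 14.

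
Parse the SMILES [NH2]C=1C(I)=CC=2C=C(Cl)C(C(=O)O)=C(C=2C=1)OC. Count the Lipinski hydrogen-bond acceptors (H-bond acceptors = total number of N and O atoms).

N atoms: 1; O atoms: 3.
Lipinski HBA = 1 + 3 = 4.

4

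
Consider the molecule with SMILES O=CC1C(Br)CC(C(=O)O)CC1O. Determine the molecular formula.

Walk through each heavy atom and fill implicit hydrogens from standard valence (C 4, N 3, O 2, S 2, halogen 1):
  atom 1: O, bond orders sum to 2 (valence 2) → 0 H
  atom 2: C, bond orders sum to 3 (valence 4) → 1 H
  atom 3: C, bond orders sum to 3 (valence 4) → 1 H
  atom 4: C, bond orders sum to 3 (valence 4) → 1 H
  atom 5: Br (halogen, monovalent) → 0 H
  atom 6: C, bond orders sum to 2 (valence 4) → 2 H
  atom 7: C, bond orders sum to 3 (valence 4) → 1 H
  atom 8: C, bond orders sum to 4 (valence 4) → 0 H
  atom 9: O, bond orders sum to 2 (valence 2) → 0 H
  atom 10: O, bond orders sum to 1 (valence 2) → 1 H
  atom 11: C, bond orders sum to 2 (valence 4) → 2 H
  atom 12: C, bond orders sum to 3 (valence 4) → 1 H
  atom 13: O, bond orders sum to 1 (valence 2) → 1 H
Totals → C:8, H:11, Br:1, O:4.
In Hill order: C8H11BrO4.

C8H11BrO4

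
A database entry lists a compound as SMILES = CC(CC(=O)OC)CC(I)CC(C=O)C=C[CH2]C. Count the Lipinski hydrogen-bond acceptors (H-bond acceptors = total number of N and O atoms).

3

N atoms: 0; O atoms: 3.
Lipinski HBA = 0 + 3 = 3.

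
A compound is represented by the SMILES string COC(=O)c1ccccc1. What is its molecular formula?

C8H8O2

Walk through each heavy atom and fill implicit hydrogens from standard valence (C 4, N 3, O 2, S 2, halogen 1); for lowercase aromatic atoms, an aromatic c carries 1 H when it has two neighbours and 0 H with three, and aromatic n carries 0 H:
  atom 1: C, bond orders sum to 1 (valence 4) → 3 H
  atom 2: O, bond orders sum to 2 (valence 2) → 0 H
  atom 3: C, bond orders sum to 4 (valence 4) → 0 H
  atom 4: O, bond orders sum to 2 (valence 2) → 0 H
  atom 5: aromatic c, 3 neighbours → 0 H
  atom 6: aromatic c, 2 neighbours → 1 H
  atom 7: aromatic c, 2 neighbours → 1 H
  atom 8: aromatic c, 2 neighbours → 1 H
  atom 9: aromatic c, 2 neighbours → 1 H
  atom 10: aromatic c, 2 neighbours → 1 H
Totals → C:8, H:8, O:2.
In Hill order: C8H8O2.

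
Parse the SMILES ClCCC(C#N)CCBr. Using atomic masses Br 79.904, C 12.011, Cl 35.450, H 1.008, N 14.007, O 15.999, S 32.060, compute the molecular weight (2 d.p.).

First, the molecular formula is C6H9BrClN (counting implicit H from valence).
  Br: 1 × 79.904 = 79.904
  C: 6 × 12.011 = 72.066
  Cl: 1 × 35.450 = 35.450
  H: 9 × 1.008 = 9.072
  N: 1 × 14.007 = 14.007
Sum: 1×79.904 + 6×12.011 + 1×35.450 + 9×1.008 + 1×14.007 = 210.499 → 210.50 g/mol.

210.50 g/mol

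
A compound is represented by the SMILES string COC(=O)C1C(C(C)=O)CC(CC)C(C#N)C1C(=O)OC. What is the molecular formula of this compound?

C15H21NO5

Walk through each heavy atom and fill implicit hydrogens from standard valence (C 4, N 3, O 2, S 2, halogen 1):
  atom 1: C, bond orders sum to 1 (valence 4) → 3 H
  atom 2: O, bond orders sum to 2 (valence 2) → 0 H
  atom 3: C, bond orders sum to 4 (valence 4) → 0 H
  atom 4: O, bond orders sum to 2 (valence 2) → 0 H
  atom 5: C, bond orders sum to 3 (valence 4) → 1 H
  atom 6: C, bond orders sum to 3 (valence 4) → 1 H
  atom 7: C, bond orders sum to 4 (valence 4) → 0 H
  atom 8: C, bond orders sum to 1 (valence 4) → 3 H
  atom 9: O, bond orders sum to 2 (valence 2) → 0 H
  atom 10: C, bond orders sum to 2 (valence 4) → 2 H
  atom 11: C, bond orders sum to 3 (valence 4) → 1 H
  atom 12: C, bond orders sum to 2 (valence 4) → 2 H
  atom 13: C, bond orders sum to 1 (valence 4) → 3 H
  atom 14: C, bond orders sum to 3 (valence 4) → 1 H
  atom 15: C, bond orders sum to 4 (valence 4) → 0 H
  atom 16: N, bond orders sum to 3 (valence 3) → 0 H
  atom 17: C, bond orders sum to 3 (valence 4) → 1 H
  atom 18: C, bond orders sum to 4 (valence 4) → 0 H
  atom 19: O, bond orders sum to 2 (valence 2) → 0 H
  atom 20: O, bond orders sum to 2 (valence 2) → 0 H
  atom 21: C, bond orders sum to 1 (valence 4) → 3 H
Totals → C:15, H:21, N:1, O:5.
In Hill order: C15H21NO5.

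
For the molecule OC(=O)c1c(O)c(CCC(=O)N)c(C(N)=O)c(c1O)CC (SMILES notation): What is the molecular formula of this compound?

Walk through each heavy atom and fill implicit hydrogens from standard valence (C 4, N 3, O 2, S 2, halogen 1); for lowercase aromatic atoms, an aromatic c carries 1 H when it has two neighbours and 0 H with three, and aromatic n carries 0 H:
  atom 1: O, bond orders sum to 1 (valence 2) → 1 H
  atom 2: C, bond orders sum to 4 (valence 4) → 0 H
  atom 3: O, bond orders sum to 2 (valence 2) → 0 H
  atom 4: aromatic c, 3 neighbours → 0 H
  atom 5: aromatic c, 3 neighbours → 0 H
  atom 6: O, bond orders sum to 1 (valence 2) → 1 H
  atom 7: aromatic c, 3 neighbours → 0 H
  atom 8: C, bond orders sum to 2 (valence 4) → 2 H
  atom 9: C, bond orders sum to 2 (valence 4) → 2 H
  atom 10: C, bond orders sum to 4 (valence 4) → 0 H
  atom 11: O, bond orders sum to 2 (valence 2) → 0 H
  atom 12: N, bond orders sum to 1 (valence 3) → 2 H
  atom 13: aromatic c, 3 neighbours → 0 H
  atom 14: C, bond orders sum to 4 (valence 4) → 0 H
  atom 15: N, bond orders sum to 1 (valence 3) → 2 H
  atom 16: O, bond orders sum to 2 (valence 2) → 0 H
  atom 17: aromatic c, 3 neighbours → 0 H
  atom 18: aromatic c, 3 neighbours → 0 H
  atom 19: O, bond orders sum to 1 (valence 2) → 1 H
  atom 20: C, bond orders sum to 2 (valence 4) → 2 H
  atom 21: C, bond orders sum to 1 (valence 4) → 3 H
Totals → C:13, H:16, N:2, O:6.
In Hill order: C13H16N2O6.

C13H16N2O6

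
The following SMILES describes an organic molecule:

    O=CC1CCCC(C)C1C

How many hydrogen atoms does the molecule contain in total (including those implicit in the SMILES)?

16

Walk through each heavy atom and fill implicit hydrogens from standard valence (C 4, N 3, O 2, S 2, halogen 1):
  atom 1: O, bond orders sum to 2 (valence 2) → 0 H
  atom 2: C, bond orders sum to 3 (valence 4) → 1 H
  atom 3: C, bond orders sum to 3 (valence 4) → 1 H
  atom 4: C, bond orders sum to 2 (valence 4) → 2 H
  atom 5: C, bond orders sum to 2 (valence 4) → 2 H
  atom 6: C, bond orders sum to 2 (valence 4) → 2 H
  atom 7: C, bond orders sum to 3 (valence 4) → 1 H
  atom 8: C, bond orders sum to 1 (valence 4) → 3 H
  atom 9: C, bond orders sum to 3 (valence 4) → 1 H
  atom 10: C, bond orders sum to 1 (valence 4) → 3 H
Total hydrogens: 16.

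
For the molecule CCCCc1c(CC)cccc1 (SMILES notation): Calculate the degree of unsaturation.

4

Molecular formula: C12H18.
DoU = (2C + 2 + N − H − X) / 2, where X is the halogen count and O/S are ignored.
    = (2·12 + 2 + 0 − 18 − 0) / 2 = 8 / 2 = 4.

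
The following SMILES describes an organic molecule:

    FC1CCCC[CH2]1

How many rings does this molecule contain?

1

In SMILES, each pair of matching ring-closure digits denotes one ring-closing bond; the number of such bonds equals the number of independent rings.
Ring-closure bonds here: 1.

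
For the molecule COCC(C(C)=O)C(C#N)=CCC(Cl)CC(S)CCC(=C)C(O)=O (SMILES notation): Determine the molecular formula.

Walk through each heavy atom and fill implicit hydrogens from standard valence (C 4, N 3, O 2, S 2, halogen 1):
  atom 1: C, bond orders sum to 1 (valence 4) → 3 H
  atom 2: O, bond orders sum to 2 (valence 2) → 0 H
  atom 3: C, bond orders sum to 2 (valence 4) → 2 H
  atom 4: C, bond orders sum to 3 (valence 4) → 1 H
  atom 5: C, bond orders sum to 4 (valence 4) → 0 H
  atom 6: C, bond orders sum to 1 (valence 4) → 3 H
  atom 7: O, bond orders sum to 2 (valence 2) → 0 H
  atom 8: C, bond orders sum to 4 (valence 4) → 0 H
  atom 9: C, bond orders sum to 4 (valence 4) → 0 H
  atom 10: N, bond orders sum to 3 (valence 3) → 0 H
  atom 11: C, bond orders sum to 3 (valence 4) → 1 H
  atom 12: C, bond orders sum to 2 (valence 4) → 2 H
  atom 13: C, bond orders sum to 3 (valence 4) → 1 H
  atom 14: Cl (halogen, monovalent) → 0 H
  atom 15: C, bond orders sum to 2 (valence 4) → 2 H
  atom 16: C, bond orders sum to 3 (valence 4) → 1 H
  atom 17: S, bond orders sum to 1 (valence 2) → 1 H
  atom 18: C, bond orders sum to 2 (valence 4) → 2 H
  atom 19: C, bond orders sum to 2 (valence 4) → 2 H
  atom 20: C, bond orders sum to 4 (valence 4) → 0 H
  atom 21: C, bond orders sum to 2 (valence 4) → 2 H
  atom 22: C, bond orders sum to 4 (valence 4) → 0 H
  atom 23: O, bond orders sum to 1 (valence 2) → 1 H
  atom 24: O, bond orders sum to 2 (valence 2) → 0 H
Totals → C:17, H:24, Cl:1, N:1, O:4, S:1.
In Hill order: C17H24ClNO4S.

C17H24ClNO4S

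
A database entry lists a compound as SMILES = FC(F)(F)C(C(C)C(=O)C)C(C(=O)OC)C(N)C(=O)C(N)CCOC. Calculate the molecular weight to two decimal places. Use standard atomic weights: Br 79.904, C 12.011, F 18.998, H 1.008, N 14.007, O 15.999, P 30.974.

370.37 g/mol

First, the molecular formula is C15H25F3N2O5 (counting implicit H from valence).
  C: 15 × 12.011 = 180.165
  F: 3 × 18.998 = 56.994
  H: 25 × 1.008 = 25.200
  N: 2 × 14.007 = 28.014
  O: 5 × 15.999 = 79.995
Sum: 15×12.011 + 3×18.998 + 25×1.008 + 2×14.007 + 5×15.999 = 370.368 → 370.37 g/mol.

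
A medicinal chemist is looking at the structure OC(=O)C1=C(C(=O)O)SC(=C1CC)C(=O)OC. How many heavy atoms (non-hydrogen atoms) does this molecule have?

17

Every atom symbol written in the SMILES (organic subset) is one heavy atom; implicit H are not written.
Heavy atoms by element → C:10, O:6, S:1.
Total: 17.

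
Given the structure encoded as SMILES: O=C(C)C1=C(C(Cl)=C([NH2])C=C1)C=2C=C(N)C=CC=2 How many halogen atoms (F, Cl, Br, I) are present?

Halogen atoms appear at heavy-atom position 7 (1×Cl).
Other groups present: 1 ketone, 2 primary amine.
Halogen count: 1.

1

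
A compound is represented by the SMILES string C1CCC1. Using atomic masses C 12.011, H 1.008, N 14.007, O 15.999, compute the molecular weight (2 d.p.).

56.11 g/mol

First, the molecular formula is C4H8 (counting implicit H from valence).
  C: 4 × 12.011 = 48.044
  H: 8 × 1.008 = 8.064
Sum: 4×12.011 + 8×1.008 = 56.108 → 56.11 g/mol.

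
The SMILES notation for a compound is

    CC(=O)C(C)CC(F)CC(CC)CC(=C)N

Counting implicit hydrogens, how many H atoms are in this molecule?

24

Walk through each heavy atom and fill implicit hydrogens from standard valence (C 4, N 3, O 2, S 2, halogen 1):
  atom 1: C, bond orders sum to 1 (valence 4) → 3 H
  atom 2: C, bond orders sum to 4 (valence 4) → 0 H
  atom 3: O, bond orders sum to 2 (valence 2) → 0 H
  atom 4: C, bond orders sum to 3 (valence 4) → 1 H
  atom 5: C, bond orders sum to 1 (valence 4) → 3 H
  atom 6: C, bond orders sum to 2 (valence 4) → 2 H
  atom 7: C, bond orders sum to 3 (valence 4) → 1 H
  atom 8: F (halogen, monovalent) → 0 H
  atom 9: C, bond orders sum to 2 (valence 4) → 2 H
  atom 10: C, bond orders sum to 3 (valence 4) → 1 H
  atom 11: C, bond orders sum to 2 (valence 4) → 2 H
  atom 12: C, bond orders sum to 1 (valence 4) → 3 H
  atom 13: C, bond orders sum to 2 (valence 4) → 2 H
  atom 14: C, bond orders sum to 4 (valence 4) → 0 H
  atom 15: C, bond orders sum to 2 (valence 4) → 2 H
  atom 16: N, bond orders sum to 1 (valence 3) → 2 H
Total hydrogens: 24.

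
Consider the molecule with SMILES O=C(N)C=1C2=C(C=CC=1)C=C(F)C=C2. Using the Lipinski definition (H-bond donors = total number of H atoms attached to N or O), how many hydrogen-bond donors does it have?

2

Donors: find every N or O and count the H atoms it carries.
  atom 1 (O): bond orders sum to 2 → 0 H
  atom 3 (N): bond orders sum to 1 → 2 H
Lipinski HBD = 2.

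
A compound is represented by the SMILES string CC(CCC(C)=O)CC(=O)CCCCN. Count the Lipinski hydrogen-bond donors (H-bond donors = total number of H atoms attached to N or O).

Donors: find every N or O and count the H atoms it carries.
  atom 7 (O): bond orders sum to 2 → 0 H
  atom 10 (O): bond orders sum to 2 → 0 H
  atom 15 (N): bond orders sum to 1 → 2 H
Lipinski HBD = 2.

2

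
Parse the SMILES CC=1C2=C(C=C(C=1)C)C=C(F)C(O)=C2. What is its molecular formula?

Walk through each heavy atom and fill implicit hydrogens from standard valence (C 4, N 3, O 2, S 2, halogen 1):
  atom 1: C, bond orders sum to 1 (valence 4) → 3 H
  atom 2: C, bond orders sum to 4 (valence 4) → 0 H
  atom 3: C, bond orders sum to 4 (valence 4) → 0 H
  atom 4: C, bond orders sum to 4 (valence 4) → 0 H
  atom 5: C, bond orders sum to 3 (valence 4) → 1 H
  atom 6: C, bond orders sum to 4 (valence 4) → 0 H
  atom 7: C, bond orders sum to 3 (valence 4) → 1 H
  atom 8: C, bond orders sum to 1 (valence 4) → 3 H
  atom 9: C, bond orders sum to 3 (valence 4) → 1 H
  atom 10: C, bond orders sum to 4 (valence 4) → 0 H
  atom 11: F (halogen, monovalent) → 0 H
  atom 12: C, bond orders sum to 4 (valence 4) → 0 H
  atom 13: O, bond orders sum to 1 (valence 2) → 1 H
  atom 14: C, bond orders sum to 3 (valence 4) → 1 H
Totals → C:12, H:11, F:1, O:1.
In Hill order: C12H11FO.

C12H11FO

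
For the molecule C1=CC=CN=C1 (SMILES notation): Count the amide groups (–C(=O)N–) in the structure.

0

Scan the SMILES for the amide motif — none present.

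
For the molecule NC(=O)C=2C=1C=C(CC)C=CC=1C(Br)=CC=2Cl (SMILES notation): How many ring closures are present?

2

In SMILES, each pair of matching ring-closure digits denotes one ring-closing bond; the number of such bonds equals the number of independent rings.
Ring-closure bonds here: 2.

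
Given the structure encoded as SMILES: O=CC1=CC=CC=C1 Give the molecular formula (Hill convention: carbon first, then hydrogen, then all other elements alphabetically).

C7H6O

Walk through each heavy atom and fill implicit hydrogens from standard valence (C 4, N 3, O 2, S 2, halogen 1):
  atom 1: O, bond orders sum to 2 (valence 2) → 0 H
  atom 2: C, bond orders sum to 3 (valence 4) → 1 H
  atom 3: C, bond orders sum to 4 (valence 4) → 0 H
  atom 4: C, bond orders sum to 3 (valence 4) → 1 H
  atom 5: C, bond orders sum to 3 (valence 4) → 1 H
  atom 6: C, bond orders sum to 3 (valence 4) → 1 H
  atom 7: C, bond orders sum to 3 (valence 4) → 1 H
  atom 8: C, bond orders sum to 3 (valence 4) → 1 H
Totals → C:7, H:6, O:1.
In Hill order: C7H6O.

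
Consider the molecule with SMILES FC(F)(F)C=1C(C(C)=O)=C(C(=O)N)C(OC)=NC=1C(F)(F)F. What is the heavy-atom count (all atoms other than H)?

Every atom symbol written in the SMILES (organic subset) is one heavy atom; implicit H are not written.
Heavy atoms by element → C:11, F:6, N:2, O:3.
Total: 22.

22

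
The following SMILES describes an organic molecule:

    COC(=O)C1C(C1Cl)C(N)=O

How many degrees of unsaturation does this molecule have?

Molecular formula: C6H8ClNO3.
DoU = (2C + 2 + N − H − X) / 2, where X is the halogen count and O/S are ignored.
    = (2·6 + 2 + 1 − 8 − 1) / 2 = 6 / 2 = 3.

3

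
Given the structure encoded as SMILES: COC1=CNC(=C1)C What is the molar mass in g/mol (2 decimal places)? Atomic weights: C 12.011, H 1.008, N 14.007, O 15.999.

111.14 g/mol

First, the molecular formula is C6H9NO (counting implicit H from valence).
  C: 6 × 12.011 = 72.066
  H: 9 × 1.008 = 9.072
  N: 1 × 14.007 = 14.007
  O: 1 × 15.999 = 15.999
Sum: 6×12.011 + 9×1.008 + 1×14.007 + 1×15.999 = 111.144 → 111.14 g/mol.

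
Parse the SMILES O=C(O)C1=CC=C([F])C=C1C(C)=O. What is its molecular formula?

Walk through each heavy atom and fill implicit hydrogens from standard valence (C 4, N 3, O 2, S 2, halogen 1):
  atom 1: O, bond orders sum to 2 (valence 2) → 0 H
  atom 2: C, bond orders sum to 4 (valence 4) → 0 H
  atom 3: O, bond orders sum to 1 (valence 2) → 1 H
  atom 4: C, bond orders sum to 4 (valence 4) → 0 H
  atom 5: C, bond orders sum to 3 (valence 4) → 1 H
  atom 6: C, bond orders sum to 3 (valence 4) → 1 H
  atom 7: C, bond orders sum to 4 (valence 4) → 0 H
  atom 8: F with explicit H count 0
  atom 9: C, bond orders sum to 3 (valence 4) → 1 H
  atom 10: C, bond orders sum to 4 (valence 4) → 0 H
  atom 11: C, bond orders sum to 4 (valence 4) → 0 H
  atom 12: C, bond orders sum to 1 (valence 4) → 3 H
  atom 13: O, bond orders sum to 2 (valence 2) → 0 H
Totals → C:9, H:7, F:1, O:3.

C9H7FO3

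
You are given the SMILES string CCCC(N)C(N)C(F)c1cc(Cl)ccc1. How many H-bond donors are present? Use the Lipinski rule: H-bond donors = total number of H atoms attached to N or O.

4

Donors: find every N or O and count the H atoms it carries.
  atom 5 (N): bond orders sum to 1 → 2 H
  atom 7 (N): bond orders sum to 1 → 2 H
Lipinski HBD = 4.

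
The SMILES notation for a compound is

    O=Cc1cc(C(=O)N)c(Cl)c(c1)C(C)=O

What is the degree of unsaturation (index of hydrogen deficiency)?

7

Molecular formula: C10H8ClNO3.
DoU = (2C + 2 + N − H − X) / 2, where X is the halogen count and O/S are ignored.
    = (2·10 + 2 + 1 − 8 − 1) / 2 = 14 / 2 = 7.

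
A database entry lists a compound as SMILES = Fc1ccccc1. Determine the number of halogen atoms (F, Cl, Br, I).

1

Halogen atoms appear at heavy-atom position 1 (1×F).
Halogen count: 1.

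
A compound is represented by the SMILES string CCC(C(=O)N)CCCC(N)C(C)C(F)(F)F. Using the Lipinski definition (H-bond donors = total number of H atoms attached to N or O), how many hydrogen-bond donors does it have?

4

Donors: find every N or O and count the H atoms it carries.
  atom 5 (O): bond orders sum to 2 → 0 H
  atom 6 (N): bond orders sum to 1 → 2 H
  atom 11 (N): bond orders sum to 1 → 2 H
Lipinski HBD = 4.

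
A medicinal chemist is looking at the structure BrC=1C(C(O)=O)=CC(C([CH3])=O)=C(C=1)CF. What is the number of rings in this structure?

In SMILES, each pair of matching ring-closure digits denotes one ring-closing bond; the number of such bonds equals the number of independent rings.
Ring-closure bonds here: 1.

1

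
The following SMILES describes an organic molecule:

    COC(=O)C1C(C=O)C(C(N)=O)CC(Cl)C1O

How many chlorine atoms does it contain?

1

Scan the SMILES for Cl atoms (remember two-letter symbols like Cl and Br are single atoms).
Chlorine count: 1.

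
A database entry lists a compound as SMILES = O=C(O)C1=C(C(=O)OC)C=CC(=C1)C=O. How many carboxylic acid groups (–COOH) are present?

The carboxylic acid motif appears at heavy-atom position 2 in the SMILES.
Other groups present: 1 aldehyde, 1 ester.
Carboxylic acid count: 1.

1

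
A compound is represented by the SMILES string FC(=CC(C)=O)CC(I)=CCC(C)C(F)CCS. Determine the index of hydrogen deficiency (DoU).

3

Degree of unsaturation = (number of rings) + (number of π bonds).
Ring closures in the SMILES: 0.
π bonds: 3 double bonds (each 1 DoU) → 3 DoU from unsaturation.
Total DoU = 0 + 3 = 3.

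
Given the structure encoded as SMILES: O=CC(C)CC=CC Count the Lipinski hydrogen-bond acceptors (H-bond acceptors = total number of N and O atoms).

1

N atoms: 0; O atoms: 1.
Lipinski HBA = 0 + 1 = 1.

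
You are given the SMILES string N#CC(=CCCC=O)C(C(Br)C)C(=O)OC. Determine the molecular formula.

C11H14BrNO3

Walk through each heavy atom and fill implicit hydrogens from standard valence (C 4, N 3, O 2, S 2, halogen 1):
  atom 1: N, bond orders sum to 3 (valence 3) → 0 H
  atom 2: C, bond orders sum to 4 (valence 4) → 0 H
  atom 3: C, bond orders sum to 4 (valence 4) → 0 H
  atom 4: C, bond orders sum to 3 (valence 4) → 1 H
  atom 5: C, bond orders sum to 2 (valence 4) → 2 H
  atom 6: C, bond orders sum to 2 (valence 4) → 2 H
  atom 7: C, bond orders sum to 3 (valence 4) → 1 H
  atom 8: O, bond orders sum to 2 (valence 2) → 0 H
  atom 9: C, bond orders sum to 3 (valence 4) → 1 H
  atom 10: C, bond orders sum to 3 (valence 4) → 1 H
  atom 11: Br (halogen, monovalent) → 0 H
  atom 12: C, bond orders sum to 1 (valence 4) → 3 H
  atom 13: C, bond orders sum to 4 (valence 4) → 0 H
  atom 14: O, bond orders sum to 2 (valence 2) → 0 H
  atom 15: O, bond orders sum to 2 (valence 2) → 0 H
  atom 16: C, bond orders sum to 1 (valence 4) → 3 H
Totals → C:11, H:14, Br:1, N:1, O:3.
In Hill order: C11H14BrNO3.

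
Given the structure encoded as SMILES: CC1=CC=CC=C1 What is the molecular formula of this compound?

C7H8

Walk through each heavy atom and fill implicit hydrogens from standard valence (C 4, N 3, O 2, S 2, halogen 1):
  atom 1: C, bond orders sum to 1 (valence 4) → 3 H
  atom 2: C, bond orders sum to 4 (valence 4) → 0 H
  atom 3: C, bond orders sum to 3 (valence 4) → 1 H
  atom 4: C, bond orders sum to 3 (valence 4) → 1 H
  atom 5: C, bond orders sum to 3 (valence 4) → 1 H
  atom 6: C, bond orders sum to 3 (valence 4) → 1 H
  atom 7: C, bond orders sum to 3 (valence 4) → 1 H
Totals → C:7, H:8.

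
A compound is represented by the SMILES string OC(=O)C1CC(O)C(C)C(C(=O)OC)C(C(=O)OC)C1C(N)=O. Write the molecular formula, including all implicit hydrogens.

Walk through each heavy atom and fill implicit hydrogens from standard valence (C 4, N 3, O 2, S 2, halogen 1):
  atom 1: O, bond orders sum to 1 (valence 2) → 1 H
  atom 2: C, bond orders sum to 4 (valence 4) → 0 H
  atom 3: O, bond orders sum to 2 (valence 2) → 0 H
  atom 4: C, bond orders sum to 3 (valence 4) → 1 H
  atom 5: C, bond orders sum to 2 (valence 4) → 2 H
  atom 6: C, bond orders sum to 3 (valence 4) → 1 H
  atom 7: O, bond orders sum to 1 (valence 2) → 1 H
  atom 8: C, bond orders sum to 3 (valence 4) → 1 H
  atom 9: C, bond orders sum to 1 (valence 4) → 3 H
  atom 10: C, bond orders sum to 3 (valence 4) → 1 H
  atom 11: C, bond orders sum to 4 (valence 4) → 0 H
  atom 12: O, bond orders sum to 2 (valence 2) → 0 H
  atom 13: O, bond orders sum to 2 (valence 2) → 0 H
  atom 14: C, bond orders sum to 1 (valence 4) → 3 H
  atom 15: C, bond orders sum to 3 (valence 4) → 1 H
  atom 16: C, bond orders sum to 4 (valence 4) → 0 H
  atom 17: O, bond orders sum to 2 (valence 2) → 0 H
  atom 18: O, bond orders sum to 2 (valence 2) → 0 H
  atom 19: C, bond orders sum to 1 (valence 4) → 3 H
  atom 20: C, bond orders sum to 3 (valence 4) → 1 H
  atom 21: C, bond orders sum to 4 (valence 4) → 0 H
  atom 22: N, bond orders sum to 1 (valence 3) → 2 H
  atom 23: O, bond orders sum to 2 (valence 2) → 0 H
Totals → C:14, H:21, N:1, O:8.

C14H21NO8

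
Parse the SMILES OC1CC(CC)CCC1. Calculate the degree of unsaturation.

1

Molecular formula: C8H16O.
DoU = (2C + 2 + N − H − X) / 2, where X is the halogen count and O/S are ignored.
    = (2·8 + 2 + 0 − 16 − 0) / 2 = 2 / 2 = 1.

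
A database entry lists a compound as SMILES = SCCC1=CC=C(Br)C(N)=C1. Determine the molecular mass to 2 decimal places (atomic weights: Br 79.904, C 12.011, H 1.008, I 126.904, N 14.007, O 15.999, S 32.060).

232.14 g/mol

First, the molecular formula is C8H10BrNS (counting implicit H from valence).
  Br: 1 × 79.904 = 79.904
  C: 8 × 12.011 = 96.088
  H: 10 × 1.008 = 10.080
  N: 1 × 14.007 = 14.007
  S: 1 × 32.060 = 32.060
Sum: 1×79.904 + 8×12.011 + 10×1.008 + 1×14.007 + 1×32.060 = 232.139 → 232.14 g/mol.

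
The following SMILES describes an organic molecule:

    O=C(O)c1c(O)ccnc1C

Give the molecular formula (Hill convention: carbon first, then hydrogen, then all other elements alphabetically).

C7H7NO3

Walk through each heavy atom and fill implicit hydrogens from standard valence (C 4, N 3, O 2, S 2, halogen 1); for lowercase aromatic atoms, an aromatic c carries 1 H when it has two neighbours and 0 H with three, and aromatic n carries 0 H:
  atom 1: O, bond orders sum to 2 (valence 2) → 0 H
  atom 2: C, bond orders sum to 4 (valence 4) → 0 H
  atom 3: O, bond orders sum to 1 (valence 2) → 1 H
  atom 4: aromatic c, 3 neighbours → 0 H
  atom 5: aromatic c, 3 neighbours → 0 H
  atom 6: O, bond orders sum to 1 (valence 2) → 1 H
  atom 7: aromatic c, 2 neighbours → 1 H
  atom 8: aromatic c, 2 neighbours → 1 H
  atom 9: aromatic n, 2 neighbours → 0 H
  atom 10: aromatic c, 3 neighbours → 0 H
  atom 11: C, bond orders sum to 1 (valence 4) → 3 H
Totals → C:7, H:7, N:1, O:3.
In Hill order: C7H7NO3.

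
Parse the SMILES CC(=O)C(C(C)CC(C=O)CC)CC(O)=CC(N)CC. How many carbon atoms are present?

16

Count every carbon token in the SMILES (each C, including those in ring-closure positions and inside branches).
Carbon count: 16.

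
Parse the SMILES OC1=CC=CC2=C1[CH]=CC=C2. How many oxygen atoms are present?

1

Scan the SMILES for O atoms (remember two-letter symbols like Cl and Br are single atoms).
Oxygen count: 1.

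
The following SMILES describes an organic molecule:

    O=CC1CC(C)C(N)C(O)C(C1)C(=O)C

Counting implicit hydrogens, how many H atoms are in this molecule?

Walk through each heavy atom and fill implicit hydrogens from standard valence (C 4, N 3, O 2, S 2, halogen 1):
  atom 1: O, bond orders sum to 2 (valence 2) → 0 H
  atom 2: C, bond orders sum to 3 (valence 4) → 1 H
  atom 3: C, bond orders sum to 3 (valence 4) → 1 H
  atom 4: C, bond orders sum to 2 (valence 4) → 2 H
  atom 5: C, bond orders sum to 3 (valence 4) → 1 H
  atom 6: C, bond orders sum to 1 (valence 4) → 3 H
  atom 7: C, bond orders sum to 3 (valence 4) → 1 H
  atom 8: N, bond orders sum to 1 (valence 3) → 2 H
  atom 9: C, bond orders sum to 3 (valence 4) → 1 H
  atom 10: O, bond orders sum to 1 (valence 2) → 1 H
  atom 11: C, bond orders sum to 3 (valence 4) → 1 H
  atom 12: C, bond orders sum to 2 (valence 4) → 2 H
  atom 13: C, bond orders sum to 4 (valence 4) → 0 H
  atom 14: O, bond orders sum to 2 (valence 2) → 0 H
  atom 15: C, bond orders sum to 1 (valence 4) → 3 H
Total hydrogens: 19.

19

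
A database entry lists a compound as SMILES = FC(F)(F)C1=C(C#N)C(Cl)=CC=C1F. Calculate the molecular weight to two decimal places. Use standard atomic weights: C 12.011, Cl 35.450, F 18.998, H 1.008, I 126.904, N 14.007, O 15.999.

First, the molecular formula is C8H2ClF4N (counting implicit H from valence).
  C: 8 × 12.011 = 96.088
  Cl: 1 × 35.450 = 35.450
  F: 4 × 18.998 = 75.992
  H: 2 × 1.008 = 2.016
  N: 1 × 14.007 = 14.007
Sum: 8×12.011 + 1×35.450 + 4×18.998 + 2×1.008 + 1×14.007 = 223.553 → 223.55 g/mol.

223.55 g/mol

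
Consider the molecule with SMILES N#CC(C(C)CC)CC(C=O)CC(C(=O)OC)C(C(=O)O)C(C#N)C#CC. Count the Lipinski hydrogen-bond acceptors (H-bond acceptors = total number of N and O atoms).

N atoms: 2; O atoms: 5.
Lipinski HBA = 2 + 5 = 7.

7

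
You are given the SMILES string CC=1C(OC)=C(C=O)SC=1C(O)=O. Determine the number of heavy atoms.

Every atom symbol written in the SMILES (organic subset) is one heavy atom; implicit H are not written.
Heavy atoms by element → C:8, O:4, S:1.
Total: 13.

13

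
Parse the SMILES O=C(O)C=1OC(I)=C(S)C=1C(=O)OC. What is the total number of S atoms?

Scan the SMILES for S atoms (remember two-letter symbols like Cl and Br are single atoms).
Sulfur count: 1.

1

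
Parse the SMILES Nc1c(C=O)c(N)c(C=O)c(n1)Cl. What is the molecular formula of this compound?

Walk through each heavy atom and fill implicit hydrogens from standard valence (C 4, N 3, O 2, S 2, halogen 1); for lowercase aromatic atoms, an aromatic c carries 1 H when it has two neighbours and 0 H with three, and aromatic n carries 0 H:
  atom 1: N, bond orders sum to 1 (valence 3) → 2 H
  atom 2: aromatic c, 3 neighbours → 0 H
  atom 3: aromatic c, 3 neighbours → 0 H
  atom 4: C, bond orders sum to 3 (valence 4) → 1 H
  atom 5: O, bond orders sum to 2 (valence 2) → 0 H
  atom 6: aromatic c, 3 neighbours → 0 H
  atom 7: N, bond orders sum to 1 (valence 3) → 2 H
  atom 8: aromatic c, 3 neighbours → 0 H
  atom 9: C, bond orders sum to 3 (valence 4) → 1 H
  atom 10: O, bond orders sum to 2 (valence 2) → 0 H
  atom 11: aromatic c, 3 neighbours → 0 H
  atom 12: aromatic n, 2 neighbours → 0 H
  atom 13: Cl (halogen, monovalent) → 0 H
Totals → C:7, H:6, Cl:1, N:3, O:2.
In Hill order: C7H6ClN3O2.

C7H6ClN3O2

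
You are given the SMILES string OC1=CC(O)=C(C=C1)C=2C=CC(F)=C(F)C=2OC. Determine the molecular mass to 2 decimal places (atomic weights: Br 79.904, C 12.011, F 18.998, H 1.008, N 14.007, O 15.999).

First, the molecular formula is C13H10F2O3 (counting implicit H from valence).
  C: 13 × 12.011 = 156.143
  F: 2 × 18.998 = 37.996
  H: 10 × 1.008 = 10.080
  O: 3 × 15.999 = 47.997
Sum: 13×12.011 + 2×18.998 + 10×1.008 + 3×15.999 = 252.216 → 252.22 g/mol.

252.22 g/mol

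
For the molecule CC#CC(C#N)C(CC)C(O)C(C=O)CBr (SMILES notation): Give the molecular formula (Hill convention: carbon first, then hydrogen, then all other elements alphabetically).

C12H16BrNO2

Walk through each heavy atom and fill implicit hydrogens from standard valence (C 4, N 3, O 2, S 2, halogen 1):
  atom 1: C, bond orders sum to 1 (valence 4) → 3 H
  atom 2: C, bond orders sum to 4 (valence 4) → 0 H
  atom 3: C, bond orders sum to 4 (valence 4) → 0 H
  atom 4: C, bond orders sum to 3 (valence 4) → 1 H
  atom 5: C, bond orders sum to 4 (valence 4) → 0 H
  atom 6: N, bond orders sum to 3 (valence 3) → 0 H
  atom 7: C, bond orders sum to 3 (valence 4) → 1 H
  atom 8: C, bond orders sum to 2 (valence 4) → 2 H
  atom 9: C, bond orders sum to 1 (valence 4) → 3 H
  atom 10: C, bond orders sum to 3 (valence 4) → 1 H
  atom 11: O, bond orders sum to 1 (valence 2) → 1 H
  atom 12: C, bond orders sum to 3 (valence 4) → 1 H
  atom 13: C, bond orders sum to 3 (valence 4) → 1 H
  atom 14: O, bond orders sum to 2 (valence 2) → 0 H
  atom 15: C, bond orders sum to 2 (valence 4) → 2 H
  atom 16: Br (halogen, monovalent) → 0 H
Totals → C:12, H:16, Br:1, N:1, O:2.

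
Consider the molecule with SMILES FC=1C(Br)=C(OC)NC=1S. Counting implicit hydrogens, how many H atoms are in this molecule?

Walk through each heavy atom and fill implicit hydrogens from standard valence (C 4, N 3, O 2, S 2, halogen 1):
  atom 1: F (halogen, monovalent) → 0 H
  atom 2: C, bond orders sum to 4 (valence 4) → 0 H
  atom 3: C, bond orders sum to 4 (valence 4) → 0 H
  atom 4: Br (halogen, monovalent) → 0 H
  atom 5: C, bond orders sum to 4 (valence 4) → 0 H
  atom 6: O, bond orders sum to 2 (valence 2) → 0 H
  atom 7: C, bond orders sum to 1 (valence 4) → 3 H
  atom 8: N, bond orders sum to 2 (valence 3) → 1 H
  atom 9: C, bond orders sum to 4 (valence 4) → 0 H
  atom 10: S, bond orders sum to 1 (valence 2) → 1 H
Total hydrogens: 5.

5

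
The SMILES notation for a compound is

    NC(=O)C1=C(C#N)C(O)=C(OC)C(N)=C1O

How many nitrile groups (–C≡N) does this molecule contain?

The nitrile motif appears at heavy-atom position 6 in the SMILES.
Other groups present: 1 amide, 1 ether, 2 hydroxyl, 1 primary amine.
Nitrile count: 1.

1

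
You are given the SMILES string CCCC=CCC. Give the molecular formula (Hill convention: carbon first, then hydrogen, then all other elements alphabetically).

Walk through each heavy atom and fill implicit hydrogens from standard valence (C 4, N 3, O 2, S 2, halogen 1):
  atom 1: C, bond orders sum to 1 (valence 4) → 3 H
  atom 2: C, bond orders sum to 2 (valence 4) → 2 H
  atom 3: C, bond orders sum to 2 (valence 4) → 2 H
  atom 4: C, bond orders sum to 3 (valence 4) → 1 H
  atom 5: C, bond orders sum to 3 (valence 4) → 1 H
  atom 6: C, bond orders sum to 2 (valence 4) → 2 H
  atom 7: C, bond orders sum to 1 (valence 4) → 3 H
Totals → C:7, H:14.
In Hill order: C7H14.

C7H14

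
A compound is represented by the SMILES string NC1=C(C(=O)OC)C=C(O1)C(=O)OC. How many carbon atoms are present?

8

Count every carbon token in the SMILES (each C, including those in ring-closure positions and inside branches).
Carbon count: 8.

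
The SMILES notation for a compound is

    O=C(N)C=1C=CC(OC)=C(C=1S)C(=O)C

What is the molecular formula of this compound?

Walk through each heavy atom and fill implicit hydrogens from standard valence (C 4, N 3, O 2, S 2, halogen 1):
  atom 1: O, bond orders sum to 2 (valence 2) → 0 H
  atom 2: C, bond orders sum to 4 (valence 4) → 0 H
  atom 3: N, bond orders sum to 1 (valence 3) → 2 H
  atom 4: C, bond orders sum to 4 (valence 4) → 0 H
  atom 5: C, bond orders sum to 3 (valence 4) → 1 H
  atom 6: C, bond orders sum to 3 (valence 4) → 1 H
  atom 7: C, bond orders sum to 4 (valence 4) → 0 H
  atom 8: O, bond orders sum to 2 (valence 2) → 0 H
  atom 9: C, bond orders sum to 1 (valence 4) → 3 H
  atom 10: C, bond orders sum to 4 (valence 4) → 0 H
  atom 11: C, bond orders sum to 4 (valence 4) → 0 H
  atom 12: S, bond orders sum to 1 (valence 2) → 1 H
  atom 13: C, bond orders sum to 4 (valence 4) → 0 H
  atom 14: O, bond orders sum to 2 (valence 2) → 0 H
  atom 15: C, bond orders sum to 1 (valence 4) → 3 H
Totals → C:10, H:11, N:1, O:3, S:1.

C10H11NO3S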